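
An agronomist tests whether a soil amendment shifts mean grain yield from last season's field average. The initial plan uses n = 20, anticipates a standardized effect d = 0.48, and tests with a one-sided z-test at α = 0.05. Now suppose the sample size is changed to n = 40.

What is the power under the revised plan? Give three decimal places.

Power ≈ 0.918

With n = 40: δ = d·√n = 0.48 × √40 = 3.0358. Critical value z_{0.05} = 1.645.
Revised power = Φ(δ − 1.645) = Φ(1.391) = 0.9179.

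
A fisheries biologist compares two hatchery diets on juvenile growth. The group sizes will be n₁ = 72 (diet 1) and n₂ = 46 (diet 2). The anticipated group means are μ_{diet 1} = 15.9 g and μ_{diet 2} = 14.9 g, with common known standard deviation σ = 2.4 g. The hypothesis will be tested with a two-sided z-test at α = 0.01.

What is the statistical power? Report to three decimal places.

Power ≈ 0.356

Standardized effect: d = |μ_{diet 1} − μ_{diet 2}| / σ = |15.9 − 14.9| / 2.4 = 0.4167
Noncentrality parameter: λ = d / √(1/n₁ + 1/n₂) = 0.4167 / √(1/72 + 1/46) = 2.2075
Critical value for a two-sided test at α = 0.01: z_{α/2} = 2.576.
Power = Φ(λ − 2.576) + Φ(−λ − 2.576) = Φ(-0.368) + Φ(-4.783) = 0.3563 + 0.0000 = 0.3563.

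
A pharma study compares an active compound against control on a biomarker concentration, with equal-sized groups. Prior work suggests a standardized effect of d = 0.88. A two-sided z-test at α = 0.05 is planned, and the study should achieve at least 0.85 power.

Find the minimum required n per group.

n = 24 per group

Set Φ(δ − 1.960) = 0.85; then δ − 1.960 = Φ⁻¹(0.85) = 1.036, giving δ = 2.996.
(For δ > 0 the lower-tail rejection region contributes negligibly to power, so the one-term inversion is standard.)
δ = d·√(n/2) ⇒ n = 2(δ/d)² = 2 × (2.996 / 0.88)² = 23.19.
Round up to the next whole unit.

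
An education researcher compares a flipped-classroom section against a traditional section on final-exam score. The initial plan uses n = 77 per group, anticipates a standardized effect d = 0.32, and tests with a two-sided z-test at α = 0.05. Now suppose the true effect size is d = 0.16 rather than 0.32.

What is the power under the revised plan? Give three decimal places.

Power ≈ 0.168

With d = 0.16: δ = d·√(n/2) = 0.16 × √(77/2) = 0.9928. Critical value z_{0.025} = 1.960.
Revised power = Φ(δ − 1.960) + Φ(−δ − 1.960) = Φ(-0.967) + Φ(-2.953) = 0.1667 + 0.0016 = 0.1683.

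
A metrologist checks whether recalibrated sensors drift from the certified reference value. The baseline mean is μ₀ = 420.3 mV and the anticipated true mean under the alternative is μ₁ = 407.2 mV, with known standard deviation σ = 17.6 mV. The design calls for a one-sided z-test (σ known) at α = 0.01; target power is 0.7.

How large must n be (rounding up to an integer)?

n = 15

Standardized effect: d = |μ₁ − μ₀| / σ = |407.2 − 420.3| / 17.6 = 0.7443
Set Φ(δ − 2.326) = 0.7; then δ − 2.326 = Φ⁻¹(0.7) = 0.524, giving δ = 2.851.
δ = d·√n ⇒ n = (δ/d)² = (2.851 / 0.7443)² = 14.67.
Rounding up, n = 15.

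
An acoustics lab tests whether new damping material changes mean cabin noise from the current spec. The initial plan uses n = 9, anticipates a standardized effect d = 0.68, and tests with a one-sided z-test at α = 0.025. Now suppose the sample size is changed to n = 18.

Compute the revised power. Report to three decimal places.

With n = 18: δ = d·√n = 0.68 × √18 = 2.8850. Critical value z_{0.025} = 1.960.
Revised power = P(Z > 1.960 − δ) = Φ(0.925) = 0.8225.

Power ≈ 0.823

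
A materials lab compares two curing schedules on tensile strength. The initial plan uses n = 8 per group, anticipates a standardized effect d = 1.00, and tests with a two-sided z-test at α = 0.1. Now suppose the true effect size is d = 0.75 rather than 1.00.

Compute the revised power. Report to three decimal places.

Power ≈ 0.443

With d = 0.75: δ = d·√(n/2) = 0.75 × √(8/2) = 1.5000. Critical value z_{0.05} = 1.645.
Revised power = Φ(δ − 1.645) + Φ(−δ − 1.645) = Φ(-0.145) + Φ(-3.145) = 0.4424 + 0.0008 = 0.4432.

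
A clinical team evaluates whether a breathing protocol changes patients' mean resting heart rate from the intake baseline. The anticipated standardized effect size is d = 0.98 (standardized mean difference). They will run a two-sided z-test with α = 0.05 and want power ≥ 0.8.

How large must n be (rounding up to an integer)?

n = 9

Set Φ(δ − 1.960) = 0.8; then δ − 1.960 = Φ⁻¹(0.8) = 0.842, giving δ = 2.802.
(The Φ(−δ − z_{α/2}) term is vanishingly small for δ > 0 and is dropped in the standard sample-size formula.)
δ = d·√n ⇒ n = (δ/d)² = (2.802 / 0.98)² = 8.17.
Round up to the next whole unit.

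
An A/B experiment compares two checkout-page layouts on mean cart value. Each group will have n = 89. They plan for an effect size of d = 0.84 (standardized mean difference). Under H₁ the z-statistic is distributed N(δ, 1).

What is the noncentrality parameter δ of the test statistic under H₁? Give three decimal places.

δ ≈ 5.603

The noncentrality parameter scales effect size by the design's sample-size factor: δ = d·√(n/2) = 0.84 × √(89/2) = 5.6035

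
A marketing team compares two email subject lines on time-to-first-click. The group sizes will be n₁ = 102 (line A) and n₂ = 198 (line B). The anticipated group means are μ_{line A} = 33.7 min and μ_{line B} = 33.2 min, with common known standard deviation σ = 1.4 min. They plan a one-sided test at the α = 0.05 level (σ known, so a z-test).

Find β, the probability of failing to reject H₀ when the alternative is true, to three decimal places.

Standardized effect: d = |μ_{line A} − μ_{line B}| / σ = |33.7 − 33.2| / 1.4 = 0.3571
Noncentrality parameter: δ = d / √(1/n₁ + 1/n₂) = 0.3571 / √(1/102 + 1/198) = 2.9303
Critical value for a one-sided test at α = 0.05: z_α = 1.645.
Power = Φ(δ − 1.645) = Φ(1.285) = 0.9007.
Type II error: β = 1 − power = 1 − 0.9007 = 0.0993.

β ≈ 0.099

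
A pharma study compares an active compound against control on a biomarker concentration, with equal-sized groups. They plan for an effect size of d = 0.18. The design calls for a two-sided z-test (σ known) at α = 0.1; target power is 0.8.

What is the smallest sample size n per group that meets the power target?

For power 0.8 need Φ(δ − z_{0.05}) = 0.8, so δ = z_{0.05} + z_{0.20} = 1.645 + 0.842 = 2.486.
(The Φ(−δ − z_{α/2}) term is vanishingly small for δ > 0 and is dropped in the standard sample-size formula.)
δ = d·√(n/2) ⇒ n = 2(δ/d)² = 2 × (2.486 / 0.18)² = 381.64.
Rounding up, n = 382 per group.

n = 382 per group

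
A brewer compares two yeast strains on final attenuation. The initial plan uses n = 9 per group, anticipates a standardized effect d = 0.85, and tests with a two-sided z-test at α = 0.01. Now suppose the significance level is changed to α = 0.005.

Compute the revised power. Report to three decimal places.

δ = d·√(n/2) = 0.85 × √(9/2) = 1.8031 (unchanged). New critical value: z_{0.0025} = 2.807.
Revised power = Φ(δ − 2.807) + Φ(−δ − 2.807) = Φ(-1.004) + Φ(-4.610) = 0.1577 + 0.0000 = 0.1577.

Power ≈ 0.158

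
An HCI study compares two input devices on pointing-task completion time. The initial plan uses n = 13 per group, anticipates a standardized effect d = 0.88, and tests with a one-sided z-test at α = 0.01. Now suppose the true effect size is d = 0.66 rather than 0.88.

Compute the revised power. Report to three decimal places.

Power ≈ 0.260

With d = 0.66: δ = d·√(n/2) = 0.66 × √(13/2) = 1.6827. Critical value z_{0.01} = 2.326.
Revised power = Φ(δ − 2.326) = Φ(-0.644) = 0.2599.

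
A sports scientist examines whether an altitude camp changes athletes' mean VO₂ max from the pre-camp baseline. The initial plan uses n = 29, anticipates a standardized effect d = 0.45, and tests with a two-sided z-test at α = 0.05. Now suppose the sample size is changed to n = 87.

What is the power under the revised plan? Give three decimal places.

Power ≈ 0.987

With n = 87: δ = d·√n = 0.45 × √87 = 4.1973. Critical value z_{0.025} = 1.960.
Revised power = Φ(δ − 1.960) + Φ(−δ − 1.960) = Φ(2.237) + Φ(-6.157) = 0.9874 + 0.0000 = 0.9874.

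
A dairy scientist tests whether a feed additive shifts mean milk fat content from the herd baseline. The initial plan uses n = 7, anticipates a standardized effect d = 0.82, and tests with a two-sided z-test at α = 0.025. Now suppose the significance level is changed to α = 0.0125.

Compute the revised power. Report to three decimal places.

Power ≈ 0.371

δ = d·√n = 0.82 × √7 = 2.1695 (unchanged). New critical value: z_{0.0063} = 2.498.
Revised power = Φ(δ − 2.498) + Φ(−δ − 2.498) = Φ(-0.328) + Φ(-4.667) = 0.3714 + 0.0000 = 0.3714.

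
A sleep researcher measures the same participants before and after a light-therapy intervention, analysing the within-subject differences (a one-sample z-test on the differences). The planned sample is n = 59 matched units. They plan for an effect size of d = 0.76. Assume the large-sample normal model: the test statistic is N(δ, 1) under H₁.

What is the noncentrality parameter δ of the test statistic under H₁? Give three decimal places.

δ ≈ 5.838

The noncentrality parameter scales effect size by the design's sample-size factor: δ = d·√n = 0.76 × √59 = 5.8377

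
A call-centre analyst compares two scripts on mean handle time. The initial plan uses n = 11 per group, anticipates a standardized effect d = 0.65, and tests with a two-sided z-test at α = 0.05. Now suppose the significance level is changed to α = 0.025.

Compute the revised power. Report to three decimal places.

Power ≈ 0.237

δ = d·√(n/2) = 0.65 × √(11/2) = 1.5244 (unchanged). New critical value: z_{0.0125} = 2.241.
Revised power = Φ(δ − 2.241) + Φ(−δ − 2.241) = Φ(-0.717) + Φ(-3.766) = 0.2367 + 0.0001 = 0.2368.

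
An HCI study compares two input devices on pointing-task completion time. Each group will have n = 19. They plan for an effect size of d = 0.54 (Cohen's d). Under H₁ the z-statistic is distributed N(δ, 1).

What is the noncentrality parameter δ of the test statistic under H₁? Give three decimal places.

δ = d·√(n/2) = 0.54 × √(19/2) = 1.6644

δ ≈ 1.664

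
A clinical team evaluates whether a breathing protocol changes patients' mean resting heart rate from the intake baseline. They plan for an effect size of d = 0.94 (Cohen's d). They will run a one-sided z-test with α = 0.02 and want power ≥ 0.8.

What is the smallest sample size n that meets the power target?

Set Φ(δ − 2.054) = 0.8; then δ − 2.054 = Φ⁻¹(0.8) = 0.842, giving δ = 2.895.
δ = d·√n ⇒ n = (δ/d)² = (2.895 / 0.94)² = 9.49.
Rounding up, n = 10.

n = 10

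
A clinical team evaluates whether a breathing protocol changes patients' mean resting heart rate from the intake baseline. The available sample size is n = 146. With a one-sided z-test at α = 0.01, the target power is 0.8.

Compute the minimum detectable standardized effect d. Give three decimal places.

Required noncentrality: δ = z_{0.01} + z_{0.20} = 2.326 + 0.842 = 3.168.
δ = d·√n ⇒ d = δ/√n = 3.168/√146 = 0.2622.

d ≈ 0.262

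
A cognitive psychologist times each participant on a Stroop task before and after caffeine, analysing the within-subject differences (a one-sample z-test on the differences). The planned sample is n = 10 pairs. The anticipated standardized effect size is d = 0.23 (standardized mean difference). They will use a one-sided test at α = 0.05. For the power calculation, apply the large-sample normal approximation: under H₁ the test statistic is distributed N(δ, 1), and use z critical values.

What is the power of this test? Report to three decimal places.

Power ≈ 0.179

Noncentrality parameter: δ = d·√n = 0.23 × √10 = 0.7273
Critical value for a one-sided test at α = 0.05: z_α = 1.645.
Power = Φ(δ − 1.645) = Φ(-0.918) = 0.1794.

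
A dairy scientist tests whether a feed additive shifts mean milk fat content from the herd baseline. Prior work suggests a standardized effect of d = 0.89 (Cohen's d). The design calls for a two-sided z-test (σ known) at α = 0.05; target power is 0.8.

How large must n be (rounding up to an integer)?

n = 10

For power 0.8 need Φ(δ − z_{0.025}) = 0.8, so δ = z_{0.025} + z_{0.20} = 1.960 + 0.842 = 2.802.
(For δ > 0 the lower-tail rejection region contributes negligibly to power, so the one-term inversion is standard.)
δ = d·√n ⇒ n = (δ/d)² = (2.802 / 0.89)² = 9.91.
Round up to the next whole unit.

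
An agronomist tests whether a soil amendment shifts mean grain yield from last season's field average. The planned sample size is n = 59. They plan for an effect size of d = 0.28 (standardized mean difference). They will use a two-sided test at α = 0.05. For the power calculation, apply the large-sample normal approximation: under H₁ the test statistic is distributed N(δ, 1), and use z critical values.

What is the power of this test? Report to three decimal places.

Power ≈ 0.576

Noncentrality parameter: δ = d·√n = 0.28 × √59 = 2.1507
Two-sided α = 0.05 → critical value z_{0.025} = 1.960.
Power = Φ(δ − 1.960) + Φ(−δ − 1.960) = Φ(0.191) + Φ(-4.111) = 0.5756 + 0.0000 = 0.5757.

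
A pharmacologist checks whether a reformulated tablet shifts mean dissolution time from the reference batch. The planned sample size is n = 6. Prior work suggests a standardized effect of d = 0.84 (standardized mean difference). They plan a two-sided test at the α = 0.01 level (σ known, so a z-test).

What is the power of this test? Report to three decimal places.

Noncentrality parameter: δ = d·√n = 0.84 × √6 = 2.0576
Critical value for a two-sided test at α = 0.01: z_{α/2} = 2.576.
Power = Φ(δ − 2.576) + Φ(−δ − 2.576) = Φ(-0.518) + Φ(-4.633) = 0.3021 + 0.0000 = 0.3021.

Power ≈ 0.302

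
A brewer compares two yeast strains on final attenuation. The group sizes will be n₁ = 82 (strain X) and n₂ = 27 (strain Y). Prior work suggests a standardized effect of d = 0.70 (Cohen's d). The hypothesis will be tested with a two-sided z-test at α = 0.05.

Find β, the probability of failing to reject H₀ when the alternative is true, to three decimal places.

Noncentrality parameter: δ = d / √(1/n₁ + 1/n₂) = 0.70 / √(1/82 + 1/27) = 3.1548
Critical value for a two-sided test at α = 0.05: z_{α/2} = 1.960.
Power = Φ(δ − 1.960) + Φ(−δ − 1.960) = Φ(1.195) + Φ(-5.115) = 0.8839 + 0.0000 = 0.8839.
Type II error: β = 1 − power = 1 − 0.8839 = 0.1161.

β ≈ 0.116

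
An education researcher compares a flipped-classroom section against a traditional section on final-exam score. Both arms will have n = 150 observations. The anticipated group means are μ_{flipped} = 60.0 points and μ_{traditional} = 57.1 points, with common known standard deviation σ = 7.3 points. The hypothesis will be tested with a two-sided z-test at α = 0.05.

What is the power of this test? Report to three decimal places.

Standardized effect: d = |μ_{flipped} − μ_{traditional}| / σ = |60.0 − 57.1| / 7.3 = 0.3973
Noncentrality parameter: δ = d·√(n/2) = 0.3973 × √(150/2) = 3.4404
Critical value for a two-sided test at α = 0.05: z_{α/2} = 1.960.
Power = Φ(δ − 1.960) + Φ(−δ − 1.960) = Φ(1.480) + Φ(-5.400) = 0.9306 + 0.0000 = 0.9306.

Power ≈ 0.931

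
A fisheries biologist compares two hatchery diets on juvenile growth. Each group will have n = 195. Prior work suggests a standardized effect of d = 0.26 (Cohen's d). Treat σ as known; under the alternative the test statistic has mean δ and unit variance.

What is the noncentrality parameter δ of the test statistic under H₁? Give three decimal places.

The noncentrality parameter scales effect size by the design's sample-size factor: δ = d·√(n/2) = 0.26 × √(195/2) = 2.5673

δ ≈ 2.567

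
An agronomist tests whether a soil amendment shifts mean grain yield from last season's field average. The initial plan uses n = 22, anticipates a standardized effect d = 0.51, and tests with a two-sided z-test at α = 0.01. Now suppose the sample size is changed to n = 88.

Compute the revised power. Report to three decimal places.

Power ≈ 0.986

With n = 88: δ = d·√n = 0.51 × √88 = 4.7842. Critical value z_{0.005} = 2.576.
Revised power = Φ(δ − 2.576) + Φ(−δ − 2.576) = Φ(2.208) + Φ(-7.360) = 0.9864 + 0.0000 = 0.9864.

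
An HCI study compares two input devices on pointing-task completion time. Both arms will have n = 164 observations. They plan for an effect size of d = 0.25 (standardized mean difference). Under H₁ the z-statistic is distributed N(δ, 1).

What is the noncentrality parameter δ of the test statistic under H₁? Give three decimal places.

δ ≈ 2.264

δ = d·√(n/2) = 0.25 × √(164/2) = 2.2638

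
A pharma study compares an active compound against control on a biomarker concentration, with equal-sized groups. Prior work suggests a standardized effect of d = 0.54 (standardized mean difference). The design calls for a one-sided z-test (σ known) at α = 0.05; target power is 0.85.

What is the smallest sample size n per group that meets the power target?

n = 50 per group

Set Φ(δ − 1.645) = 0.85; then δ − 1.645 = Φ⁻¹(0.85) = 1.036, giving δ = 2.681.
δ = d·√(n/2) ⇒ n = 2(δ/d)² = 2 × (2.681 / 0.54)² = 49.31.
Rounding up, n = 50 per group.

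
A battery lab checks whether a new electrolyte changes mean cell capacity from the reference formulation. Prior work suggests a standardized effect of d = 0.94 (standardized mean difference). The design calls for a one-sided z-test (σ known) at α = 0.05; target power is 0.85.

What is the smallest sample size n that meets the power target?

n = 9

For power 0.85 need Φ(δ − z_{0.05}) = 0.85, so δ = z_{0.05} + z_{0.15} = 1.645 + 1.036 = 2.681.
δ = d·√n ⇒ n = (δ/d)² = (2.681 / 0.94)² = 8.14.
Round up to the next whole unit.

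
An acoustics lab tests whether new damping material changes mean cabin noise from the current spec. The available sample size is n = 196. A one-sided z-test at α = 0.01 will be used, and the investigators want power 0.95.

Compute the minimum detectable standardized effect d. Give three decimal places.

d ≈ 0.284

Required noncentrality: δ = z_{0.01} + z_{0.05} = 2.326 + 1.645 = 3.971.
δ = d·√n ⇒ d = δ/√n = 3.971/√196 = 0.2837.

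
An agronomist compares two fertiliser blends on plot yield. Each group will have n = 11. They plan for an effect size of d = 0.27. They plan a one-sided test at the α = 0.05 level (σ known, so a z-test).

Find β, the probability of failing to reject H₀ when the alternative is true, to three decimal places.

Noncentrality parameter: δ = d·√(n/2) = 0.27 × √(11/2) = 0.6332
One-sided α = 0.05 → critical value z_{0.05} = 1.645.
Power = Φ(δ − 1.645) = Φ(-1.012) = 0.1559.
Type II error: β = 1 − power = 1 − 0.1559 = 0.8441.

β ≈ 0.844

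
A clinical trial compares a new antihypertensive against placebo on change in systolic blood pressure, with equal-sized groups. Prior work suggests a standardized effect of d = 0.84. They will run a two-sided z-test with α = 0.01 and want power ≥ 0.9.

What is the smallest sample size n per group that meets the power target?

n = 43 per group

Set Φ(δ − 2.576) = 0.9; then δ − 2.576 = Φ⁻¹(0.9) = 1.282, giving δ = 3.857.
(Ignoring the negligible lower-tail rejection probability gives the usual closed-form inversion.)
δ = d·√(n/2) ⇒ n = 2(δ/d)² = 2 × (3.857 / 0.84)² = 42.18.
Rounding up, n = 43 per group.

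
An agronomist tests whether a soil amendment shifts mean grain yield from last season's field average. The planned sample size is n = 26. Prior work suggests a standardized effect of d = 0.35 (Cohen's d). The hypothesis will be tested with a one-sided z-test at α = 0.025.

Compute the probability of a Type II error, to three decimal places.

Noncentrality parameter: δ = d·√n = 0.35 × √26 = 1.7847
Critical value for a one-sided test at α = 0.025: z_α = 1.960.
Power = P(Z > 1.960 − δ) = Φ(-0.175) = 0.4304.
Type II error: β = 1 − power = 1 − 0.4304 = 0.5696.

β ≈ 0.570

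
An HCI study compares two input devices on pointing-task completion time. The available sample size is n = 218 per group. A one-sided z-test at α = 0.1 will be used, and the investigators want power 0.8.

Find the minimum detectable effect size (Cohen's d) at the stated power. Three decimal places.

Need Φ(δ − 1.282) = 0.8, so δ = 1.282 + 0.842 = 2.123.
δ = d·√(n/2) ⇒ d = δ/√(n/2) = 2.123/√(218/2) = 0.2034.

d ≈ 0.203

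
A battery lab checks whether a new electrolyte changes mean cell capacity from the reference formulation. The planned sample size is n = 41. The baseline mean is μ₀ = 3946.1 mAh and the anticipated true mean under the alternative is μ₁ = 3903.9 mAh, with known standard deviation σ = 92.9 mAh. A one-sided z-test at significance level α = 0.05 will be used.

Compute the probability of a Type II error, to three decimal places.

β ≈ 0.103

Standardized effect: d = |μ₁ − μ₀| / σ = |3903.9 − 3946.1| / 92.9 = 0.4543
Noncentrality parameter: λ = d·√n = 0.4543 × √41 = 2.9086
Critical value for a one-sided test at α = 0.05: z_α = 1.645.
Power = P(Z > 1.645 − λ) = Φ(1.264) = 0.8968.
Type II error: β = 1 − power = 1 − 0.8968 = 0.1032.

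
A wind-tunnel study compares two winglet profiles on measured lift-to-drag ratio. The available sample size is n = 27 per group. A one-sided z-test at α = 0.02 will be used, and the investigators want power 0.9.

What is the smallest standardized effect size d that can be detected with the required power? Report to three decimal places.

d ≈ 0.908

Need Φ(δ − 2.054) = 0.9, so δ = 2.054 + 1.282 = 3.335.
δ = d·√(n/2) ⇒ d = δ/√(n/2) = 3.335/√(27/2) = 0.9078.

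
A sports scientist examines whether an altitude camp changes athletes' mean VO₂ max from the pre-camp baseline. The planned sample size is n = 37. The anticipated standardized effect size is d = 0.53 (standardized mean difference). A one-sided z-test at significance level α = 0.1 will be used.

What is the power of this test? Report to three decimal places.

Noncentrality parameter: λ = d·√n = 0.53 × √37 = 3.2239
Critical value for a one-sided test at α = 0.1: z_α = 1.282.
Power = P(Z > 1.282 − λ) = Φ(1.942) = 0.9740.

Power ≈ 0.974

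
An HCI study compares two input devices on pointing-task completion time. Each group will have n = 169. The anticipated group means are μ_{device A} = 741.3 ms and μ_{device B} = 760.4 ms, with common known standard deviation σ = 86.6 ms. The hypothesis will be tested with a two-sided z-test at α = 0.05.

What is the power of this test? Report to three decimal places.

Standardized effect: d = |μ_{device A} − μ_{device B}| / σ = |741.3 − 760.4| / 86.6 = 0.2206
Noncentrality parameter: δ = d·√(n/2) = 0.2206 × √(169/2) = 2.0274
Two-sided α = 0.05 → critical value z_{0.025} = 1.960.
Power = Φ(δ − 1.960) + Φ(−δ − 1.960) = Φ(0.067) + Φ(-3.987) = 0.5269 + 0.0000 = 0.5269.

Power ≈ 0.527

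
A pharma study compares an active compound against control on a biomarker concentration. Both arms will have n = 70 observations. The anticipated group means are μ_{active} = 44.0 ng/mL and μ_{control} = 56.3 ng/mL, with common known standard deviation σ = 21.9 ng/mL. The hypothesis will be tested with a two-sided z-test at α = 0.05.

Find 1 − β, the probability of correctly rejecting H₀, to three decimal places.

Power ≈ 0.914

Standardized effect: d = |μ_{active} − μ_{control}| / σ = |44.0 − 56.3| / 21.9 = 0.5616
Noncentrality parameter: λ = d·√(n/2) = 0.5616 × √(70/2) = 3.3227
Two-sided α = 0.05 → critical value z_{0.025} = 1.960.
Power = Φ(λ − 1.960) + Φ(−λ − 1.960) = Φ(1.363) + Φ(-5.283) = 0.9135 + 0.0000 = 0.9135.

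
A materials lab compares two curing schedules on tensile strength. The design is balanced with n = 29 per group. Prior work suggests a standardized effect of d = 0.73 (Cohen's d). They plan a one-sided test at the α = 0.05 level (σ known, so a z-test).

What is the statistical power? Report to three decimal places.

Power ≈ 0.872

Noncentrality parameter: δ = d·√(n/2) = 0.73 × √(29/2) = 2.7798
Critical value for a one-sided test at α = 0.05: z_α = 1.645.
Power = P(Z > 1.645 − δ) = Φ(1.135) = 0.8718.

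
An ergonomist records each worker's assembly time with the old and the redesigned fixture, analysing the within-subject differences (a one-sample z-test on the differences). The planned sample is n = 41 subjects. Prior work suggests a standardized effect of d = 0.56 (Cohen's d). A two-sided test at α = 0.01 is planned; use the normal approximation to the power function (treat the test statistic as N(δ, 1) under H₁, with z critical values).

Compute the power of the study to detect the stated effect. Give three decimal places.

Power ≈ 0.844

Noncentrality parameter: δ = d·√n = 0.56 × √41 = 3.5857
Two-sided α = 0.01 → critical value z_{0.005} = 2.576.
Power = Φ(δ − 2.576) + Φ(−δ − 2.576) = Φ(1.010) + Φ(-6.162) = 0.8437 + 0.0000 = 0.8437.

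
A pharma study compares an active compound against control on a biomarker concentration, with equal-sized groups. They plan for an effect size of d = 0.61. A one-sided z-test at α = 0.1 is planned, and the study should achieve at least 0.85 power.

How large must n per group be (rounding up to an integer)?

n = 29 per group

For power 0.85 need Φ(δ − z_{0.1}) = 0.85, so δ = z_{0.1} + z_{0.15} = 1.282 + 1.036 = 2.318.
δ = d·√(n/2) ⇒ n = 2(δ/d)² = 2 × (2.318 / 0.61)² = 28.88.
Round up to the next whole unit.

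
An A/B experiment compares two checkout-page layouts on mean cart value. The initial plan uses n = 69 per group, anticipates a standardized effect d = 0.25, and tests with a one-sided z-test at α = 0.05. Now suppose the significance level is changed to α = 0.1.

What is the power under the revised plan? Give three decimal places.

δ = d·√(n/2) = 0.25 × √(69/2) = 1.4684 (unchanged). New critical value: z_{0.1} = 1.282.
Revised power = P(Z > 1.282 − δ) = Φ(0.187) = 0.5741.

Power ≈ 0.574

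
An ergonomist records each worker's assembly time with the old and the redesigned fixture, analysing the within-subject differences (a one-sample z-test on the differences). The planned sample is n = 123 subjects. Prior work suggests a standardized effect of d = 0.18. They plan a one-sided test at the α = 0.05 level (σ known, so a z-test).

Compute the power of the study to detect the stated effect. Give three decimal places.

Power ≈ 0.637

Noncentrality parameter: δ = d·√n = 0.18 × √123 = 1.9963
Critical value for a one-sided test at α = 0.05: z_α = 1.645.
Power = P(Z > 1.645 − δ) = Φ(0.351) = 0.6374.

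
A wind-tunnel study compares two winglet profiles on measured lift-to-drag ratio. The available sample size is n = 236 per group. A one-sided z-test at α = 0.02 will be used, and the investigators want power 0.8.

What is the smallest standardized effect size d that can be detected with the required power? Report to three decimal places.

Need Φ(δ − 2.054) = 0.8, so δ = 2.054 + 0.842 = 2.895.
δ = d·√(n/2) ⇒ d = δ/√(n/2) = 2.895/√(236/2) = 0.2665.

d ≈ 0.267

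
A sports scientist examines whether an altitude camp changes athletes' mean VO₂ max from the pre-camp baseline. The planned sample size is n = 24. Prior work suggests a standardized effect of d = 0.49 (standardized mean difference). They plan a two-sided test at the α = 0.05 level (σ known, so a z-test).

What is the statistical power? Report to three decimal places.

Noncentrality parameter: δ = d·√n = 0.49 × √24 = 2.4005
Two-sided α = 0.05 → critical value z_{0.025} = 1.960.
Power = Φ(δ − 1.960) + Φ(−δ − 1.960) = Φ(0.441) + Φ(-4.360) = 0.6702 + 0.0000 = 0.6702.

Power ≈ 0.670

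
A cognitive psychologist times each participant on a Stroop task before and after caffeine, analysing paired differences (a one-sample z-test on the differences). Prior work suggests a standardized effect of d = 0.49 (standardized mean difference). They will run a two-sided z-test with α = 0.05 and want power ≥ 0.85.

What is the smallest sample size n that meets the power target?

Set Φ(δ − 1.960) = 0.85; then δ − 1.960 = Φ⁻¹(0.85) = 1.036, giving δ = 2.996.
(The Φ(−δ − z_{α/2}) term is vanishingly small for δ > 0 and is dropped in the standard sample-size formula.)
δ = d·√n ⇒ n = (δ/d)² = (2.996 / 0.49)² = 37.39.
Round up to the next whole unit.

n = 38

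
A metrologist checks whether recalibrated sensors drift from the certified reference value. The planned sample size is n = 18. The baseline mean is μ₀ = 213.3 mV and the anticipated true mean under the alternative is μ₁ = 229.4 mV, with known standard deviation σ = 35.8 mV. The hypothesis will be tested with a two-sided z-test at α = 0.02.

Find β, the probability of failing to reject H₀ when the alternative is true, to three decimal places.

Standardized effect: d = |μ₁ − μ₀| / σ = |229.4 − 213.3| / 35.8 = 0.4497
Noncentrality parameter: δ = d·√n = 0.4497 × √18 = 1.9080
Critical value for a two-sided test at α = 0.02: z_{α/2} = 2.326.
Power = Φ(δ − 2.326) + Φ(−δ − 2.326) = Φ(-0.418) + Φ(-4.234) = 0.3378 + 0.0000 = 0.3379.
Type II error: β = 1 − power = 1 − 0.3379 = 0.6621.

β ≈ 0.662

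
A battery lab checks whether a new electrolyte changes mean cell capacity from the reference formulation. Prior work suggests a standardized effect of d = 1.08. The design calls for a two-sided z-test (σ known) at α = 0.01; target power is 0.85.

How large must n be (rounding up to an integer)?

n = 12

Set Φ(δ − 2.576) = 0.85; then δ − 2.576 = Φ⁻¹(0.85) = 1.036, giving δ = 3.612.
(Ignoring the negligible lower-tail rejection probability gives the usual closed-form inversion.)
δ = d·√n ⇒ n = (δ/d)² = (3.612 / 1.08)² = 11.19.
Round up to the next whole unit.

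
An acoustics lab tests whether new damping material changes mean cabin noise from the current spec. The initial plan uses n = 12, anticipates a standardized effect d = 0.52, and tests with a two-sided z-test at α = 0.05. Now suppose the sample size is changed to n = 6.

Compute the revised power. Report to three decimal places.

Power ≈ 0.247

With n = 6: δ = d·√n = 0.52 × √6 = 1.2737. Critical value z_{0.025} = 1.960.
Revised power = Φ(δ − 1.960) + Φ(−δ − 1.960) = Φ(-0.686) + Φ(-3.234) = 0.2463 + 0.0006 = 0.2469.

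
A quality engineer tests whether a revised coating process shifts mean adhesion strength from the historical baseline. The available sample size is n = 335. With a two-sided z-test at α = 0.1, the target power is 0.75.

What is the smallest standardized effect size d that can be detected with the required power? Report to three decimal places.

Required noncentrality: δ = z_{0.05} + z_{0.25} = 1.645 + 0.674 = 2.319.
(The second rejection-region term Φ(−δ − z_{α/2}) is negligible and dropped.)
δ = d·√n ⇒ d = δ/√n = 2.319/√335 = 0.1267.

d ≈ 0.127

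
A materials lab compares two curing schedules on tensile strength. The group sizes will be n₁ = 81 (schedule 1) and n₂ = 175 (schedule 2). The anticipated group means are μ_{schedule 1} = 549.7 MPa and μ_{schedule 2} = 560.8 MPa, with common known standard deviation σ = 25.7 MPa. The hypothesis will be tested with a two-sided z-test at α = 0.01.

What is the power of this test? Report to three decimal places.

Power ≈ 0.738

Standardized effect: d = |μ_{schedule 1} − μ_{schedule 2}| / σ = |549.7 − 560.8| / 25.7 = 0.4319
Noncentrality parameter: δ = d / √(1/n₁ + 1/n₂) = 0.4319 / √(1/81 + 1/175) = 3.2139
Critical value for a two-sided test at α = 0.01: z_{α/2} = 2.576.
Power = Φ(δ − 2.576) + Φ(−δ − 2.576) = Φ(0.638) + Φ(-5.790) = 0.7383 + 0.0000 = 0.7383.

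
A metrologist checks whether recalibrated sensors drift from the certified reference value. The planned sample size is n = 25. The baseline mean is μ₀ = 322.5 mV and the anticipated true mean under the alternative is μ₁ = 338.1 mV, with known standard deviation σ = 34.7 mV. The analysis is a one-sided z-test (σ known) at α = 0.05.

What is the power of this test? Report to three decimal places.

Standardized effect: d = |μ₁ − μ₀| / σ = |338.1 − 322.5| / 34.7 = 0.4496
Noncentrality parameter: δ = d·√n = 0.4496 × √25 = 2.2478
Critical value for a one-sided test at α = 0.05: z_α = 1.645.
Power = Φ(δ − 1.645) = Φ(0.603) = 0.7267.

Power ≈ 0.727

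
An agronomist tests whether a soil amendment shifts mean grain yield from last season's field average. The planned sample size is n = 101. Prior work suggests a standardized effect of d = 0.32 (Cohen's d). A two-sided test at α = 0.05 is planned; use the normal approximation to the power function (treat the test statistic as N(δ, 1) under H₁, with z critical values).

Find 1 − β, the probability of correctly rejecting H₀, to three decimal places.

Power ≈ 0.895

Noncentrality parameter: δ = d·√n = 0.32 × √101 = 3.2160
Critical value for a two-sided test at α = 0.05: z_{α/2} = 1.960.
Power = Φ(δ − 1.960) + Φ(−δ − 1.960) = Φ(1.256) + Φ(-5.176) = 0.8954 + 0.0000 = 0.8954.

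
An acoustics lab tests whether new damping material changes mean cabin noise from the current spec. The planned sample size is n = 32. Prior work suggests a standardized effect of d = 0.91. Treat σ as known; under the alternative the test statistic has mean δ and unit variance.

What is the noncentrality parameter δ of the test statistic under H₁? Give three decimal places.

The noncentrality parameter scales effect size by the design's sample-size factor: δ = d·√n = 0.91 × √32 = 5.1477

δ ≈ 5.148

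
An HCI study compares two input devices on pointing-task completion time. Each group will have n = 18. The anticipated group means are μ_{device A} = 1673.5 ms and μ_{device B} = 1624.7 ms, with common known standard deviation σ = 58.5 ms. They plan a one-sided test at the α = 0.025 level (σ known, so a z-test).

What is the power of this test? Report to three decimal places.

Standardized effect: d = |μ_{device A} − μ_{device B}| / σ = |1673.5 − 1624.7| / 58.5 = 0.8342
Noncentrality parameter: δ = d·√(n/2) = 0.8342 × √(18/2) = 2.5026
Critical value for a one-sided test at α = 0.025: z_α = 1.960.
Power = Φ(δ − 1.960) = Φ(0.543) = 0.7063.

Power ≈ 0.706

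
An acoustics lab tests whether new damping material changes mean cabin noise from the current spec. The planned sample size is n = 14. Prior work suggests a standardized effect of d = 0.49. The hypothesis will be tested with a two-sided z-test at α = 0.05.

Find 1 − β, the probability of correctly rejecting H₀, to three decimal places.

Noncentrality parameter: δ = d·√n = 0.49 × √14 = 1.8334
Two-sided α = 0.05 → critical value z_{0.025} = 1.960.
Power = Φ(δ − 1.960) + Φ(−δ − 1.960) = Φ(-0.127) + Φ(-3.793) = 0.4496 + 0.0001 = 0.4497.

Power ≈ 0.450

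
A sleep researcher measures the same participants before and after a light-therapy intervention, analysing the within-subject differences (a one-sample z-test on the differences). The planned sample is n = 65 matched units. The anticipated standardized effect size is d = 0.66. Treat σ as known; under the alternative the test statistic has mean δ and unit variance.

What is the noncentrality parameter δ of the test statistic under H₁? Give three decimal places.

δ ≈ 5.321

The noncentrality parameter scales effect size by the design's sample-size factor: δ = d·√n = 0.66 × √65 = 5.3211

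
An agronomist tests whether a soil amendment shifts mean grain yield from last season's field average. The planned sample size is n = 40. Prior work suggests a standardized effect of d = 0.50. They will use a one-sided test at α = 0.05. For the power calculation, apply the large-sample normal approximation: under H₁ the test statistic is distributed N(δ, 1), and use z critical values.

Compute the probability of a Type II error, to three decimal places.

Noncentrality parameter: δ = d·√n = 0.50 × √40 = 3.1623
One-sided α = 0.05 → critical value z_{0.05} = 1.645.
Power = Φ(δ − 1.645) = Φ(1.517) = 0.9354.
Type II error: β = 1 − power = 1 − 0.9354 = 0.0646.

β ≈ 0.065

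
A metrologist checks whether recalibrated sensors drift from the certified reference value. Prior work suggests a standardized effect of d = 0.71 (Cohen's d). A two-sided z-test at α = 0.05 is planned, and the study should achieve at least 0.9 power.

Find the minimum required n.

n = 21

For power 0.9 need Φ(δ − z_{0.025}) = 0.9, so δ = z_{0.025} + z_{0.10} = 1.960 + 1.282 = 3.242.
(The Φ(−δ − z_{α/2}) term is vanishingly small for δ > 0 and is dropped in the standard sample-size formula.)
δ = d·√n ⇒ n = (δ/d)² = (3.242 / 0.71)² = 20.84.
Rounding up, n = 21.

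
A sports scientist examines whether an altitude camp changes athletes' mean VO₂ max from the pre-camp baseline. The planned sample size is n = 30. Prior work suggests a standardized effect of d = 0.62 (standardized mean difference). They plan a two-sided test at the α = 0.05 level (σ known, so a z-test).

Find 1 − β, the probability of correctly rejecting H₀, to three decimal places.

Noncentrality parameter: δ = d·√n = 0.62 × √30 = 3.3959
Critical value for a two-sided test at α = 0.05: z_{α/2} = 1.960.
Power = Φ(δ − 1.960) + Φ(−δ − 1.960) = Φ(1.436) + Φ(-5.356) = 0.9245 + 0.0000 = 0.9245.

Power ≈ 0.924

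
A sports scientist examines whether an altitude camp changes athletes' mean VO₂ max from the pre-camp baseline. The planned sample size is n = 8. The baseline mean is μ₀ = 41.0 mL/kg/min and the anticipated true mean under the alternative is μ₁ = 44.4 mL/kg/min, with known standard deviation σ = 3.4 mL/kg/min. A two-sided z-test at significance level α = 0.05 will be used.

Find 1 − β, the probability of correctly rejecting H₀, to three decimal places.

Power ≈ 0.807

Standardized effect: d = |μ₁ − μ₀| / σ = |44.4 − 41.0| / 3.4 = 1.0000
Noncentrality parameter: δ = d·√n = 1.0000 × √8 = 2.8284
Two-sided α = 0.05 → critical value z_{0.025} = 1.960.
Power = Φ(δ − 1.960) + Φ(−δ − 1.960) = Φ(0.868) + Φ(-4.788) = 0.8074 + 0.0000 = 0.8074.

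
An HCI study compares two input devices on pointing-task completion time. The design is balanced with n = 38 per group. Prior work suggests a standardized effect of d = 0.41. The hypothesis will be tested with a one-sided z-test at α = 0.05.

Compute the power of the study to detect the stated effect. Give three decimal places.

Power ≈ 0.557

Noncentrality parameter: δ = d·√(n/2) = 0.41 × √(38/2) = 1.7871
Critical value for a one-sided test at α = 0.05: z_α = 1.645.
Power = P(Z > 1.645 − δ) = Φ(0.142) = 0.5566.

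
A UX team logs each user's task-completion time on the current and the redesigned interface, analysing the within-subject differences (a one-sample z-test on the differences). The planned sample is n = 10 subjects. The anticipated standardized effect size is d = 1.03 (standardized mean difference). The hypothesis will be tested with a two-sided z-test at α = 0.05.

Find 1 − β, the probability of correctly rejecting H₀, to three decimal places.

Power ≈ 0.903

Noncentrality parameter: δ = d·√n = 1.03 × √10 = 3.2571
Critical value for a two-sided test at α = 0.05: z_{α/2} = 1.960.
Power = Φ(δ − 1.960) + Φ(−δ − 1.960) = Φ(1.297) + Φ(-5.217) = 0.9027 + 0.0000 = 0.9027.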